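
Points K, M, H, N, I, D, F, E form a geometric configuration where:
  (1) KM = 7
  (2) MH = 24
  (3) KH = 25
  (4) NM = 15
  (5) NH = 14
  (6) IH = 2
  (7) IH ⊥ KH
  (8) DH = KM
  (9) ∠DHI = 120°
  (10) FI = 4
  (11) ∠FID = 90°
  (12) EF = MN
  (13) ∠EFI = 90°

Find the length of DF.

From the given relations: DH = KM = 7.
Step 1: By the law of cosines on triangle DHI: DI² = 7² + 2² − 2·7·2·cos(120°) = 67, so DI = √67.
Step 2: By the law of cosines on triangle DIF: DF² = √67² + 4² − 2·√67·4·cos(90°) = 83, so DF = √83.

Therefore, the length of DF = √83.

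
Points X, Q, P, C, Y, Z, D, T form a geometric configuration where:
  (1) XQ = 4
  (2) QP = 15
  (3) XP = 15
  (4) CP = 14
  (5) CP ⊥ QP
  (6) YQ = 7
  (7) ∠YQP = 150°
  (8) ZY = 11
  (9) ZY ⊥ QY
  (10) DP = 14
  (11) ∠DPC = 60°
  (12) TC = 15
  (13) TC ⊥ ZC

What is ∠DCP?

Step 1: By the law of cosines on triangle CPD: CD² = 14² + 14² − 2·14·14·cos(60°) = 196, so CD = 14.
Step 2: By the inverse law of cosines on triangle DCP: cos(∠DCP) = (14² + 14² − 14²) / (2·14·14) = 196/392 = 0.5, so ∠DCP = 60°.

Therefore, the measure of angle ∠DCP = 60°.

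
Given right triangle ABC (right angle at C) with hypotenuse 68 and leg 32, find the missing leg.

Rearranging the Pythagorean theorem to solve for the unknown leg:
leg^2 = hypotenuse^2 - known_leg^2 = 4624 - 1024 = 3600
leg = sqrt(3600) = 60.

60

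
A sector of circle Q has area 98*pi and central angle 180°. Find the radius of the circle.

r² = 360 × 98*pi / (π × 180) = 196, so r = 14.

14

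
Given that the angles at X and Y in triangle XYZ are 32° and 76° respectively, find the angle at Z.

Let angle Z = x. Then 32 + 76 + x = 180.
x = 180 - 108 = 72 degrees.

72 degrees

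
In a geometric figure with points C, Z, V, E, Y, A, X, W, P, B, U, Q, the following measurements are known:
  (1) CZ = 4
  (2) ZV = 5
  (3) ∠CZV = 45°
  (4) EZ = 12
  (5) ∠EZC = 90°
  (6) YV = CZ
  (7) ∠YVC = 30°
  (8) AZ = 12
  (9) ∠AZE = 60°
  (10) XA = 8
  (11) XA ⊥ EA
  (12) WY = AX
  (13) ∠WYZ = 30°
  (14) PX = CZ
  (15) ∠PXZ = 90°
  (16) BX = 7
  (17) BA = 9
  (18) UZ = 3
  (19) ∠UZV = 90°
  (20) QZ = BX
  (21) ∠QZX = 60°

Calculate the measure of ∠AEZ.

Step 1: By the law of cosines on triangle EZA: EA² = 12² + 12² − 2·12·12·cos(60°) = 144, so EA = 12.
Step 2: By the inverse law of cosines on triangle AEZ: cos(∠AEZ) = (12² + 12² − 12²) / (2·12·12) = 144/288 = 0.5, so ∠AEZ = 60°.

Therefore, the measure of angle ∠AEZ = 60°.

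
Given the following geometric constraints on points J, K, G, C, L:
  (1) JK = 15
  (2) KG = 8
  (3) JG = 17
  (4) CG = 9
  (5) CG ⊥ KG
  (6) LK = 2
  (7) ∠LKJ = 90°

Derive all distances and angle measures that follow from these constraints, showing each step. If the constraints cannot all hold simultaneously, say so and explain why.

The constraints are consistent.

Step 1: From JK = 15, KL = 2, and ∠JKL = 90°, by the law of cosines:
  JL² = JK² + KL² - 2·JK·KL·cos(90°) = 225 + 4 - 0 = 229
  JL ≈ 15.13

Step 2: From KG = 8, GC = 9, and ∠KGC = 90°, by the law of cosines:
  KC² = KG² + GC² - 2·KG·GC·cos(90°) = 64 + 81 - 0 = 145
  KC = √145

Step 3: From JG = 17, JK = 15, GK = 8, by the inverse law of cosines:
  cos(∠GJK) = (JG² + JK² - GK²) / (2·JG·JK)
  ∠GJK = 28.07°

Step 4: From KG = 8, KJ = 15, GJ = 17, by the inverse law of cosines:
  cos(∠GKJ) = (KG² + KJ² - GJ²) / (2·KG·KJ)
  ∠GKJ = 90°

Step 5: From GJ = 17, GK = 8, JK = 15, by the inverse law of cosines:
  cos(∠JGK) = (GJ² + GK² - JK²) / (2·GJ·GK)
  ∠JGK = 61.93°

Step 6: From JK = 15, JL = 15.13, KL = 2, by the inverse law of cosines:
  cos(∠KJL) = (JK² + JL² - KL²) / (2·JK·JL)
  ∠KJL = 7.59°

Step 7: From KC = √145, KG = 8, CG = 9, by the inverse law of cosines:
  cos(∠CKG) = (KC² + KG² - CG²) / (2·KC·KG)
  ∠CKG = 48.37°

Step 8: From CG = 9, CK = √145, GK = 8, by the inverse law of cosines:
  cos(∠GCK) = (CG² + CK² - GK²) / (2·CG·CK)
  ∠GCK = 41.63°

Step 9: From LJ = 15.13, LK = 2, JK = 15, by the inverse law of cosines:
  cos(∠JLK) = (LJ² + LK² - JK²) / (2·LJ·LK)
  ∠JLK = 82.41°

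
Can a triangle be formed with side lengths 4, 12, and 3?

Check the triangle inequality: 4 + 3 = 7 ≤ 12.
Since the sum of two sides does not exceed the third, no triangle can be formed.

No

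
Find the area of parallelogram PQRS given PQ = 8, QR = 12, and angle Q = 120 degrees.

Area = 8 * 12 * sin(120°) = 96 * sqrt(3)/2 = 48*sqrt(3)

48*sqrt(3)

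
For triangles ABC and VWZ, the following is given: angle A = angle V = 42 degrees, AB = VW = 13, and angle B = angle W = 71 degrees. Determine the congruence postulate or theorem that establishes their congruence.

The given information matches ASA: Two pairs of corresponding angles and the included side are equal (Angle-Side-Angle).

ASA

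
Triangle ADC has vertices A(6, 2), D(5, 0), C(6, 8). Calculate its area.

Using the Shoelace formula for a triangle:
Area = (1/2)|x0(y1 - y2) + x1(y2 - y0) + x2(y0 - y1)|
Area = (1/2)|6(0 - 8) + 5(8 - 2) + 6(2 - 0)|
Area = (1/2)|-48 + 30 + 12|
Area = (1/2)|-6|
Area = (1/2)(6)
Area = 3

3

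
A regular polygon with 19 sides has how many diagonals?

Total line segments between 19 vertices = C(19,2) = 171.
Subtract the 19 sides: 171 - 19 = 152 diagonals.

152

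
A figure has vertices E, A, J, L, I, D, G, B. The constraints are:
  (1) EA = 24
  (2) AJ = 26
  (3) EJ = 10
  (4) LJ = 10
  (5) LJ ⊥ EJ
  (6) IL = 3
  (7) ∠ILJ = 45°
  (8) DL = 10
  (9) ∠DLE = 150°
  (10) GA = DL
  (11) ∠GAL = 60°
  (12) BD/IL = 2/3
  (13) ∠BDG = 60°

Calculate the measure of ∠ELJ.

Step 1: By the law of cosines on triangle LJE: LE² = 10² + 10² − 2·10·10·cos(90°) = 200, so LE = 10·√2.
Step 2: By the inverse law of cosines on triangle ELJ: cos(∠ELJ) = ((10·√2)² + 10² − 10²) / (2·10·√2·10) = 200/282.84 = 0.7071, so ∠ELJ = 45°.

Therefore, the measure of angle ∠ELJ = 45°.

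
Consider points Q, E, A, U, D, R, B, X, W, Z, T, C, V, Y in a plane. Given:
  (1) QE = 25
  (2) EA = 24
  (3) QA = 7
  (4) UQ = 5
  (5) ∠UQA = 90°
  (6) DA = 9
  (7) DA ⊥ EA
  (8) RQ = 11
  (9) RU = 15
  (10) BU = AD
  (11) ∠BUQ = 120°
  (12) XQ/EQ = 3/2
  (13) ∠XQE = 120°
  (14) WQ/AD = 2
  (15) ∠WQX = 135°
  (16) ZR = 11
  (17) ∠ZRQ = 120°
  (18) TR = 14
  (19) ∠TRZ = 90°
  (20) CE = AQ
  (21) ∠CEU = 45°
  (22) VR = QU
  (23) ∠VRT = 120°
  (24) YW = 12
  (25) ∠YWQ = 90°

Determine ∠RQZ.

Step 1: By the law of cosines on triangle QRZ: QZ² = 11² + 11² − 2·11·11·cos(120°) = 363, so QZ = 11·√3.
Step 2: By the inverse law of cosines on triangle RQZ: cos(∠RQZ) = (11² + (11·√3)² − 11²) / (2·11·11·√3) = 363/419.16 = 0.866, so ∠RQZ = 30°.

Therefore, the measure of angle ∠RQZ = 30°.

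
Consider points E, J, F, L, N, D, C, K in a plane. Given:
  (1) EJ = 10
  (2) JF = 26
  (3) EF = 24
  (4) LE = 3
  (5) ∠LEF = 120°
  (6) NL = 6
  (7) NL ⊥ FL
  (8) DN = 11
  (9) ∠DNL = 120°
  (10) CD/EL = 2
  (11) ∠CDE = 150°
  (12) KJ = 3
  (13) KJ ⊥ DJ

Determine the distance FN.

Step 1: By the law of cosines on triangle LEF: LF² = 3² + 24² − 2·3·24·cos(120°) = 657, so LF = 3·√73.
Step 2: By the law of cosines on triangle FLN: FN² = (3·√73)² + 6² − 2·3·√73·6·cos(90°) = 693, so FN = 3·√77.

Therefore, the length of FN = 3·√77.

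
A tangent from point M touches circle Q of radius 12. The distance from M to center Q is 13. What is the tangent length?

The tangent, radius, and line from the external point to the center form a right triangle.
The right angle is where the tangent meets the radius.
By the Pythagorean theorem: tangent² + 12² = 13²
tangent² = 169 - 144 = 25
tangent = 5

5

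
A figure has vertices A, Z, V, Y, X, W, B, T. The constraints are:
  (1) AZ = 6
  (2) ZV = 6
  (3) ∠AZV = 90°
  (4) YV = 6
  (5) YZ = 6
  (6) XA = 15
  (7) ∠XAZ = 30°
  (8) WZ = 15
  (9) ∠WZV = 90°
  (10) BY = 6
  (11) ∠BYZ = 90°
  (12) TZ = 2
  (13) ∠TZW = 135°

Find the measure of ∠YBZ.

Step 1: By the law of cosines on triangle BYZ: BZ² = 6² + 6² − 2·6·6·cos(90°) = 72, so BZ = 6·√2.
Step 2: By the inverse law of cosines on triangle YBZ: cos(∠YBZ) = (6² + (6·√2)² − 6²) / (2·6·6·√2) = 72/101.82 = 0.7071, so ∠YBZ = 45°.

Therefore, the measure of angle ∠YBZ = 45°.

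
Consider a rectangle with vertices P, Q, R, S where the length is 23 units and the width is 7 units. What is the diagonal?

Using the Pythagorean theorem:
d² = 23² + 7² = 529 + 49 = 578
d = sqrt(578) = 17*sqrt(2)

17*sqrt(2)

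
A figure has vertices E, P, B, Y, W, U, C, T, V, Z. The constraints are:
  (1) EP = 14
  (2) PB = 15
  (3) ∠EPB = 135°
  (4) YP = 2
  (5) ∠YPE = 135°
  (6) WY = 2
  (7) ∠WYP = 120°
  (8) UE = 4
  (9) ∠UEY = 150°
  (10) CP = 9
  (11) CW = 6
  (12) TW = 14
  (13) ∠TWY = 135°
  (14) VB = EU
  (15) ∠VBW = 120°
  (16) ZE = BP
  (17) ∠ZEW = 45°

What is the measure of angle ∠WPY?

Step 1: By the law of cosines on triangle PYW: PW² = 2² + 2² − 2·2·2·cos(120°) = 12, so PW = 2·√3.
Step 2: By the inverse law of cosines on triangle WPY: cos(∠WPY) = ((2·√3)² + 2² − 2²) / (2·2·√3·2) = 12/13.86 = 0.866, so ∠WPY = 30°.

Therefore, the measure of angle ∠WPY = 30°.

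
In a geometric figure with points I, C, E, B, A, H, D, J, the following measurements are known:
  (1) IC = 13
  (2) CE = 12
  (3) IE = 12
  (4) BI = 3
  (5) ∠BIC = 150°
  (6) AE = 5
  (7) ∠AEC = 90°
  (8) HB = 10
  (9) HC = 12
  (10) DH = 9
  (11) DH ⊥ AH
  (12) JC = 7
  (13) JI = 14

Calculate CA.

Step 1: By the law of cosines on triangle CEA: CA² = 12² + 5² − 2·12·5·cos(90°) = 169, so CA = 13.

Therefore, the length of CA = 13.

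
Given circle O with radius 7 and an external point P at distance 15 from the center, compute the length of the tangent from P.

Let T be the point of tangency. Then OT ⊥ PT (radius ⊥ tangent).
In right triangle OTP: OP² = OT² + PT²
15² = 7² + PT²
PT² = 176, PT = 4*sqrt(11)

4*sqrt(11)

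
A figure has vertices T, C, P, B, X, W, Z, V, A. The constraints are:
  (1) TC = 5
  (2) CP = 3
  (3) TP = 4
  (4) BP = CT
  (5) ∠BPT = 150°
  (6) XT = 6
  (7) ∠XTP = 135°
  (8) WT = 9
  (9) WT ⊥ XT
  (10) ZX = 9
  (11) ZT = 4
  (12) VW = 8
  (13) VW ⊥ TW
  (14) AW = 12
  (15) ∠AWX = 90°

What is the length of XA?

Step 1: By the law of cosines on triangle XTW: XW² = 6² + 9² − 2·6·9·cos(90°) = 117, so XW = 3·√13.
Step 2: By the law of cosines on triangle XWA: XA² = (3·√13)² + 12² − 2·3·√13·12·cos(90°) = 261, so XA = 3·√29.

Therefore, the length of XA = 3·√29.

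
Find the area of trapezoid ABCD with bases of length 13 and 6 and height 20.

A trapezoid's area equals the midsegment times the height.
The midsegment is (13 + 6) / 2 = 19/2.
Area = 19/2 * 20 = 190.

190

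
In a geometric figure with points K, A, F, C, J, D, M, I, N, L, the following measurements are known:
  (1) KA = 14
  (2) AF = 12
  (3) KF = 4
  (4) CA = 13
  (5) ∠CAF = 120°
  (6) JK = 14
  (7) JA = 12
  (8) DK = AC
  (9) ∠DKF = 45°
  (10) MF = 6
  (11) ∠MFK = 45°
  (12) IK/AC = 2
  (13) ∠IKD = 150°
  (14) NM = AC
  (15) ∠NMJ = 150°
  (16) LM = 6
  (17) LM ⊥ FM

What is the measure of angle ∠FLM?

Step 1: By the law of cosines on triangle LMF: LF² = 6² + 6² − 2·6·6·cos(90°) = 72, so LF = 6·√2.
Step 2: By the inverse law of cosines on triangle FLM: cos(∠FLM) = ((6·√2)² + 6² − 6²) / (2·6·√2·6) = 72/101.82 = 0.7071, so ∠FLM = 45°.

Therefore, the measure of angle ∠FLM = 45°.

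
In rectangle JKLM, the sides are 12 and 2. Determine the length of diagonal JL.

Using the Pythagorean theorem:
d² = 12² + 2² = 144 + 4 = 148
d = sqrt(148) = 2*sqrt(37)

2*sqrt(37)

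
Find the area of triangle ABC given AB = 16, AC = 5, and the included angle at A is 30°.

Area = (1/2) * AB * AC * sin(A)
Area = (1/2) * 16 * 5 * sin(30°)
Area = (1/2) * 16 * 5 * 1/2
Area = 20

20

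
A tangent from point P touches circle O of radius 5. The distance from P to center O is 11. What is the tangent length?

tangent = √(d² - r²) = √(11² - 5²) = √(121 - 25) = √96 = 4*sqrt(6)

4*sqrt(6)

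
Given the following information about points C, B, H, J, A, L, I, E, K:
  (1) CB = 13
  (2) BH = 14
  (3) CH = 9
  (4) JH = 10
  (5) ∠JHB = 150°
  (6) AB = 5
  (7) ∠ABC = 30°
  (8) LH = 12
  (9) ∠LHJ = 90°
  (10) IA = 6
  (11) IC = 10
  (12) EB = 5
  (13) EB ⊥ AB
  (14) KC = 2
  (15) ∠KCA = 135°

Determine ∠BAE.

Step 1: By the law of cosines on triangle ABE: AE² = 5² + 5² − 2·5·5·cos(90°) = 50, so AE = 5·√2.
Step 2: By the inverse law of cosines on triangle BAE: cos(∠BAE) = (5² + (5·√2)² − 5²) / (2·5·5·√2) = 50/70.71 = 0.7071, so ∠BAE = 45°.

Therefore, the measure of angle ∠BAE = 45°.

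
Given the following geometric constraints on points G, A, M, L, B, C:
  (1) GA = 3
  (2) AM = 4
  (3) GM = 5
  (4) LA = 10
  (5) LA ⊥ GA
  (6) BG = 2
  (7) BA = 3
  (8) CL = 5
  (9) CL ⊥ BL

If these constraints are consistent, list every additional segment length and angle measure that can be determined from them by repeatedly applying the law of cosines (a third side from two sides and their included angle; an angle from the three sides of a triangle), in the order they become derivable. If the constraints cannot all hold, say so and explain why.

The constraints are consistent. Derivable facts, in order:
After 1 step:
- GL = √109
- ∠ABG = 70.53°
- ∠AGB = 70.53°
- ∠AGM = 53.13°
- ∠AMG = 36.87°
- ∠BAG = 38.94°
- ∠GAM = 90°
After 2 steps:
- ∠AGL = 73.3°
- ∠ALG = 16.7°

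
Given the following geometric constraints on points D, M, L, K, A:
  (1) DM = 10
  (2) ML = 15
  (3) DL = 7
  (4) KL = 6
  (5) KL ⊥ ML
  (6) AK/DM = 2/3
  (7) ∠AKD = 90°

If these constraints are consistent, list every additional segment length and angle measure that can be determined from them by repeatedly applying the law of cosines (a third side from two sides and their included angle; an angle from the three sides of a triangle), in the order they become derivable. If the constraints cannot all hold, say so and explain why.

The constraints are consistent. Derivable facts, in order:
After 1 step:
- MK = 3·√29
- ∠DLM = 34.05°
- ∠DML = 23.07°
- ∠LDM = 122.88°
After 2 steps:
- ∠KML = 21.8°
- ∠LKM = 68.2°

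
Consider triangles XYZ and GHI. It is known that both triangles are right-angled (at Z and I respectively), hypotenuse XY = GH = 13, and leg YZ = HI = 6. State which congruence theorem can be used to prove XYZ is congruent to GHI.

Consider the given information: both triangles are right-angled (at Z and I respectively), hypotenuse XY = GH = 13, and leg YZ = HI = 6
This is not SAS or AAS: SAS requires two sides and the included angle between them. AAS requires two angles and a non-included side.
The correct criterion is HL. The hypotenuse and one leg of two right triangles are equal (Hypotenuse-Leg).

HL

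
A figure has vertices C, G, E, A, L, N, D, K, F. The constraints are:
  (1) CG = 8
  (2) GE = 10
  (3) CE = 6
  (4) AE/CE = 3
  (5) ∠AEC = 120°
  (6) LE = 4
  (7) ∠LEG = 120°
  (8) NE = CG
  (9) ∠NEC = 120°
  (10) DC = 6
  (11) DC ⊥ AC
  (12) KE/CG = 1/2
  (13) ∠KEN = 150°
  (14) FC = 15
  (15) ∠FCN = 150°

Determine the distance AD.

From the given relations: AE = 3·CE = 3·6 = 18.
Step 1: By the law of cosines on triangle CEA: CA² = 6² + 18² − 2·6·18·cos(120°) = 468, so CA = 6·√13.
Step 2: By the law of cosines on triangle ACD: AD² = (6·√13)² + 6² − 2·6·√13·6·cos(90°) = 504, so AD = 6·√14.

Therefore, the length of AD = 6·√14.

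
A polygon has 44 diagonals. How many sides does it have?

Using d = n(n - 3)/2, we solve 44 = n(n - 3)/2.
So n(n - 3) = 88.
Testing n = 11: 11 * 8 = 88 = 88. Correct.
The polygon has 11 sides.

11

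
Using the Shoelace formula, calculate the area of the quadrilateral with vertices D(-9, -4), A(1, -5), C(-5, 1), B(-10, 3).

Using the Shoelace formula for a quadrilateral (vertices in order):
Area = (1/2)|sum of (x_i * y_(i+1) - x_(i+1) * y_i)|
Terms: (-9*-5 - 1*-4) = 49, (1*1 - -5*-5) = -24, (-5*3 - -10*1) = -5, (-10*-4 - -9*3) = 67
Sum = 87
Area = (1/2)(87) = 87/2

87/2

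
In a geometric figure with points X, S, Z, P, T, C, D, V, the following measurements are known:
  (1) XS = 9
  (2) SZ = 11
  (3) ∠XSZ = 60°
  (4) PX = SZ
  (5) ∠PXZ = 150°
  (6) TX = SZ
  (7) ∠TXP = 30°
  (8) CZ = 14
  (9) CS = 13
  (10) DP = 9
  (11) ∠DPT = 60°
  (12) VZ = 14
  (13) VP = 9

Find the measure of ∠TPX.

From the given relations: PX = SZ = 11; TX = SZ = 11.
Step 1: By the law of cosines on triangle PXT: PT² = 11² + 11² − 2·11·11·cos(30°) = 32.42, so PT ≈ 5.69.
Step 2: By the inverse law of cosines on triangle TPX: cos(∠TPX) = (5.69² + 11² − 11²) / (2·5.69·11) = 32.42/125.27 = 0.2588, so ∠TPX = 75°.

Therefore, the measure of angle ∠TPX = 75°.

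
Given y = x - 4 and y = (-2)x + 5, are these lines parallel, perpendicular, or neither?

Slope of line 1: m1 = 1
Slope of line 2: m2 = -2
m1 != m2 and m1*m2 = -2 != -1. Neither.

Neither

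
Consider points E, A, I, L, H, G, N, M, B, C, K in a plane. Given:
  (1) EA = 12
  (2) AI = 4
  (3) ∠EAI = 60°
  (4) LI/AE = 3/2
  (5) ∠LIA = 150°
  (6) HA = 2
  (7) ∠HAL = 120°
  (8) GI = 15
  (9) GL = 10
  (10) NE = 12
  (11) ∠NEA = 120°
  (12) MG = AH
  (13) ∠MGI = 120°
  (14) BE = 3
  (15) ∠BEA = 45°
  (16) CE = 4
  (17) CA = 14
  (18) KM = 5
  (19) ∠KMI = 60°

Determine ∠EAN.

Step 1: By the law of cosines on triangle AEN: AN² = 12² + 12² − 2·12·12·cos(120°) = 432, so AN = 12·√3.
Step 2: By the inverse law of cosines on triangle EAN: cos(∠EAN) = (12² + (12·√3)² − 12²) / (2·12·12·√3) = 432/498.83 = 0.866, so ∠EAN = 30°.

Therefore, the measure of angle ∠EAN = 30°.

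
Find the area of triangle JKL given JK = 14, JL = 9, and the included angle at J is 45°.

When two sides and the included angle are known, the area formula is (1/2)ab sin(C).
The height from one side to the opposite vertex is 9 sin(45°) = 9*sqrt(2)/2.
Area = (1/2) * 14 * 9*sqrt(2)/2 = 63*sqrt(2)/2.

63*sqrt(2)/2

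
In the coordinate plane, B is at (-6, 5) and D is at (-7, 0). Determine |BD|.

The horizontal distance is |-7 - -6| = 1 and the vertical distance is |0 - 5| = 5.
By the Pythagorean theorem, d = sqrt(1^2 + 5^2) = sqrt(26).

sqrt(26)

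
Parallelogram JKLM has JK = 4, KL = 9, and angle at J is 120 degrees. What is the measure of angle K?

In a parallelogram, consecutive angles are supplementary (sum to 180°).
angle K = 180 - angle J
angle K = 180 - 120
angle K = 60 degrees

60 degrees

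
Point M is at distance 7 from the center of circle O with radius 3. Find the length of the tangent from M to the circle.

The tangent, radius, and line from the external point to the center form a right triangle.
The right angle is where the tangent meets the radius.
By the Pythagorean theorem: tangent² + 3² = 7²
tangent² = 49 - 9 = 40
tangent = 2*sqrt(10)

2*sqrt(10)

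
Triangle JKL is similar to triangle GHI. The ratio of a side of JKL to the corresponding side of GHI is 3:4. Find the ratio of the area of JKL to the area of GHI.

Area ratio = (side ratio)^2 = (3/4)^2 = 9:16.

9:16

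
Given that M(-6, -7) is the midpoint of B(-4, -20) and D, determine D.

Using the midpoint formula: M = ((x1 + x2)/2, (y1 + y2)/2)
We know M = (-6, -7) and B = (-4, -20)
For x: -6 = (-4 + x2)/2, so x2 = 2*-6 - -4 = -8
For y: -7 = (-20 + y2)/2, so y2 = 2*-7 - -20 = 6
D = (-8, 6)

(-8, 6)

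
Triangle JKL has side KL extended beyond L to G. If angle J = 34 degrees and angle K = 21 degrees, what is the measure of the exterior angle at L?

The interior angle at L is 180 - 34 - 21 = 125 degrees.
The exterior angle and interior angle at L are supplementary:
Exterior angle = 180 - 125 = 55 degrees.

55 degrees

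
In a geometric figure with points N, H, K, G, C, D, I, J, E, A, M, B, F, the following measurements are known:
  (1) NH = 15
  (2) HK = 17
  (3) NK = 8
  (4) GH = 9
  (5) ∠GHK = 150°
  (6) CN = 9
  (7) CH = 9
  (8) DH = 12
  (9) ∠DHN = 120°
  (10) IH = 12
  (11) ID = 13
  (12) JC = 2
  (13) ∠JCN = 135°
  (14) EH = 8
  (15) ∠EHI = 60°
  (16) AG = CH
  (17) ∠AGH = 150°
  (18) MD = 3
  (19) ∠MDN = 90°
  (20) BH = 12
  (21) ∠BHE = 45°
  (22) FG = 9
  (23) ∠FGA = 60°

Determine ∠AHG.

From the given relations: AG = CH = 9.
Step 1: By the law of cosines on triangle HGA: HA² = 9² + 9² − 2·9·9·cos(150°) = 302.3, so HA ≈ 17.39.
Step 2: By the inverse law of cosines on triangle AHG: cos(∠AHG) = (17.39² + 9² − 9²) / (2·17.39·9) = 302.3/312.96 = 0.9659, so ∠AHG = 15°.

Therefore, the measure of angle ∠AHG = 15°.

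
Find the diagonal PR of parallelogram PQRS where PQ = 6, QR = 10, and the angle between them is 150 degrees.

Law of cosines: d^2 = 6^2 + 10^2 - 2(6)(10)cos(150°) = 60*sqrt(3) + 136, so d = 2*sqrt(15*sqrt(3) + 34).

2*sqrt(15*sqrt(3) + 34)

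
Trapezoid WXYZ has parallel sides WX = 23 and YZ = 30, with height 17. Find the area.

Area of a trapezoid = (base1 + base2) * height / 2
Area = (23 + 30) * 17 / 2
Area = 53 * 17 / 2
Area = 901 / 2
Area = 901/2

901/2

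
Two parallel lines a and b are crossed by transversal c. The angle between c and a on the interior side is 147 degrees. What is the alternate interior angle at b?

Alternate interior angles lie on opposite sides of the transversal, between the parallel lines.
By the alternate interior angle theorem, they are equal: 147 degrees.

147 degrees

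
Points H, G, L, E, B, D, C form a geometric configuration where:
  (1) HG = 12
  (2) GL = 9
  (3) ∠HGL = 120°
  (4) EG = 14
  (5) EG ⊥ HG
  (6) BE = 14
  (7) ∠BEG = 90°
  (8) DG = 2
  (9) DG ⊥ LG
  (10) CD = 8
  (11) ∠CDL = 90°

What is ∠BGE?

Step 1: By the law of cosines on triangle GEB: GB² = 14² + 14² − 2·14·14·cos(90°) = 392, so GB = 14·√2.
Step 2: By the inverse law of cosines on triangle BGE: cos(∠BGE) = ((14·√2)² + 14² − 14²) / (2·14·√2·14) = 392/554.37 = 0.7071, so ∠BGE = 45°.

Therefore, the measure of angle ∠BGE = 45°.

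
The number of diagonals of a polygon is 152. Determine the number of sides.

Using d = n(n - 3)/2, we solve 152 = n(n - 3)/2.
So n(n - 3) = 304.
Testing n = 19: 19 * 16 = 304 = 304. Correct.
The polygon has 19 sides.

19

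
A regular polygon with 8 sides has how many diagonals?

The number of diagonals in an n-gon is n(n - 3)/2.
For n = 8: 8(8 - 3)/2 = 8 × 5 / 2 = 20.

20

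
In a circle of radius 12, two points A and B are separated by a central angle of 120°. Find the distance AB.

Chord length = 2r sin(θ/2)
= 2 × 12 × sin(120°/2)
= 2 × 12 × sin(60°)
= 12*sqrt(3)

12*sqrt(3)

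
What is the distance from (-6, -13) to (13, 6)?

d = sqrt((13 - -6)^2 + (6 - -13)^2)
d = sqrt(19^2 + 19^2)
d = sqrt(361 + 361)
d = sqrt(722) = 19*sqrt(2)

19*sqrt(2)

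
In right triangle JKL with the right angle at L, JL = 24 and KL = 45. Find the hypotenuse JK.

JK = sqrt(24^2 + 45^2) = sqrt(2601) = 51

51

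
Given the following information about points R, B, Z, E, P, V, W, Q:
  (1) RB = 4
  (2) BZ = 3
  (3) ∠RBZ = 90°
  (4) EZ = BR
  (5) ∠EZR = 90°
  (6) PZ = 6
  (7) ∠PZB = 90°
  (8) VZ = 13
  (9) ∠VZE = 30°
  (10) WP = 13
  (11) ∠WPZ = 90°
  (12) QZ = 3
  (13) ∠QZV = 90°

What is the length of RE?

From the given relations: EZ = BR = 4.
Step 1: By the law of cosines on triangle ZBR: ZR² = 3² + 4² − 2·3·4·cos(90°) = 25, so ZR = 5.
Step 2: By the law of cosines on triangle RZE: RE² = 5² + 4² − 2·5·4·cos(90°) = 41, so RE = √41.

Therefore, the length of RE = √41.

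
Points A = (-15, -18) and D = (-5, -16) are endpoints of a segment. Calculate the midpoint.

The midpoint is the point halfway along the segment.
Move half the horizontal distance: -15 + (-5 - -15)/2 = -15 + 10/2 = -10
Move half the vertical distance: -18 + (-16 - -18)/2 = -18 + 2/2 = -17
Midpoint = (-10, -17)

(-10, -17)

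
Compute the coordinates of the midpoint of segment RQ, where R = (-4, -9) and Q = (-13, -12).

The midpoint is the point halfway along the segment.
Move half the horizontal distance: -4 + (-13 - -4)/2 = -4 + -9/2 = -17/2
Move half the vertical distance: -9 + (-12 - -9)/2 = -9 + -3/2 = -21/2
Midpoint = (-17/2, -21/2)

(-17/2, -21/2)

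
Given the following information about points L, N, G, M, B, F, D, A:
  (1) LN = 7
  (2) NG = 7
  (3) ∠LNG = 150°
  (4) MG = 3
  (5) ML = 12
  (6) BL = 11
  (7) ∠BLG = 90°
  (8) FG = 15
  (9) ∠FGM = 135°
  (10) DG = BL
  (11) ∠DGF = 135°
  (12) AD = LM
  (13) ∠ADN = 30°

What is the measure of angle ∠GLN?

Step 1: By the law of cosines on triangle LNG: LG² = 7² + 7² − 2·7·7·cos(150°) = 182.87, so LG ≈ 13.52.
Step 2: By the inverse law of cosines on triangle GLN: cos(∠GLN) = (13.52² + 7² − 7²) / (2·13.52·7) = 182.87/189.32 = 0.9659, so ∠GLN = 15°.

Therefore, the measure of angle ∠GLN = 15°.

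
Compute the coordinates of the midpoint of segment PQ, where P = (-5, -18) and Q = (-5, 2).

The midpoint is the average of the coordinates:
x: (-5 + -5)/2 = -5
y: (-18 + 2)/2 = -8
Midpoint = (-5, -8)

(-5, -8)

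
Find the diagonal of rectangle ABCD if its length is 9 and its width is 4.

d = sqrt(9^2 + 4^2) = sqrt(97)

sqrt(97)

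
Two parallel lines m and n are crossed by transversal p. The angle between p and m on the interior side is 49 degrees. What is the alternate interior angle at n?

Alternate interior angles lie on opposite sides of the transversal, between the parallel lines.
By the alternate interior angle theorem, they are equal: 49 degrees.

49 degrees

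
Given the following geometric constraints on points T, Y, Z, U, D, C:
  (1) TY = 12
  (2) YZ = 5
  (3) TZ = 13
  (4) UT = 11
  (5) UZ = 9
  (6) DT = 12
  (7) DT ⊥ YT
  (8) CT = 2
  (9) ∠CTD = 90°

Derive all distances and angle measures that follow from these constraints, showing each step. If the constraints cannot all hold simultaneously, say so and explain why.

The constraints are consistent.

Step 1: From YT = 12, TD = 12, and ∠YTD = 90°, by the law of cosines:
  YD² = YT² + TD² - 2·YT·TD·cos(90°) = 144 + 144 - 0 = 288
  YD = 12·√2

Step 2: From DT = 12, TC = 2, and ∠DTC = 90°, by the law of cosines:
  DC² = DT² + TC² - 2·DT·TC·cos(90°) = 144 + 4 - 0 = 148
  DC = 2·√37

Step 3: From TU = 11, TZ = 13, UZ = 9, by the inverse law of cosines:
  cos(∠UTZ) = (TU² + TZ² - UZ²) / (2·TU·TZ)
  ∠UTZ = 43.05°

Step 4: From TY = 12, TZ = 13, YZ = 5, by the inverse law of cosines:
  cos(∠YTZ) = (TY² + TZ² - YZ²) / (2·TY·TZ)
  ∠YTZ = 22.62°

Step 5: From YT = 12, YZ = 5, TZ = 13, by the inverse law of cosines:
  cos(∠TYZ) = (YT² + YZ² - TZ²) / (2·YT·YZ)
  ∠TYZ = 90°

Step 6: From ZT = 13, ZU = 9, TU = 11, by the inverse law of cosines:
  cos(∠TZU) = (ZT² + ZU² - TU²) / (2·ZT·ZU)
  ∠TZU = 56.54°

Step 7: From ZT = 13, ZY = 5, TY = 12, by the inverse law of cosines:
  cos(∠TZY) = (ZT² + ZY² - TY²) / (2·ZT·ZY)
  ∠TZY = 67.38°

Step 8: From UT = 11, UZ = 9, TZ = 13, by the inverse law of cosines:
  cos(∠TUZ) = (UT² + UZ² - TZ²) / (2·UT·UZ)
  ∠TUZ = 80.41°

Step 9: From YD = 12·√2, YT = 12, DT = 12, by the inverse law of cosines:
  cos(∠DYT) = (YD² + YT² - DT²) / (2·YD·YT)
  ∠DYT = 45°

Step 10: From DC = 2·√37, DT = 12, CT = 2, by the inverse law of cosines:
  cos(∠CDT) = (DC² + DT² - CT²) / (2·DC·DT)
  ∠CDT = 9.46°

Step 11: From DT = 12, DY = 12·√2, TY = 12, by the inverse law of cosines:
  cos(∠TDY) = (DT² + DY² - TY²) / (2·DT·DY)
  ∠TDY = 45°

Step 12: From CD = 2·√37, CT = 2, DT = 12, by the inverse law of cosines:
  cos(∠DCT) = (CD² + CT² - DT²) / (2·CD·CT)
  ∠DCT = 80.54°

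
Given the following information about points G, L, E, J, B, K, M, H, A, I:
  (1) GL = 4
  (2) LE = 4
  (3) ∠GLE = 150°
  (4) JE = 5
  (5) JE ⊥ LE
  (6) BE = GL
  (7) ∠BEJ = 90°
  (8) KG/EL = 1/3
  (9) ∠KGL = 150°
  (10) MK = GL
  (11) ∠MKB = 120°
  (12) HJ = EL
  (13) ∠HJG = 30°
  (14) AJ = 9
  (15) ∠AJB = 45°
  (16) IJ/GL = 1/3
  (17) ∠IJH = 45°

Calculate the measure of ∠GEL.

Step 1: By the law of cosines on triangle ELG: EG² = 4² + 4² − 2·4·4·cos(150°) = 59.71, so EG ≈ 7.73.
Step 2: By the inverse law of cosines on triangle GEL: cos(∠GEL) = (7.73² + 4² − 4²) / (2·7.73·4) = 59.71/61.82 = 0.9659, so ∠GEL = 15°.

Therefore, the measure of angle ∠GEL = 15°.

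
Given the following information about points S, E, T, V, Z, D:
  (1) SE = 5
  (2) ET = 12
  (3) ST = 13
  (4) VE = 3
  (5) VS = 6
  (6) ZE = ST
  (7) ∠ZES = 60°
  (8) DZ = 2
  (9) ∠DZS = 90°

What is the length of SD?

From the given relations: ZE = ST = 13.
Step 1: By the law of cosines on triangle ZES: ZS² = 13² + 5² − 2·13·5·cos(60°) = 129, so ZS = √129.
Step 2: By the law of cosines on triangle SZD: SD² = √129² + 2² − 2·√129·2·cos(90°) = 133, so SD = √133.

Therefore, the length of SD = √133.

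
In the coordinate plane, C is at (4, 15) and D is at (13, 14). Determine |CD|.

d = sqrt((13 - 4)^2 + (14 - 15)^2)
d = sqrt(9^2 + -1^2)
d = sqrt(81 + 1)
d = sqrt(82)

sqrt(82)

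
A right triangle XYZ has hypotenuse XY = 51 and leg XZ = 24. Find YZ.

Rearranging the Pythagorean theorem to solve for the unknown leg:
leg^2 = hypotenuse^2 - known_leg^2 = 2601 - 576 = 2025
leg = sqrt(2025) = 45.

45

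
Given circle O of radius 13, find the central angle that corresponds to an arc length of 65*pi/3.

θ = 360 × 65*pi/3 / (2π × 13) = 300° (rearranging arc length formula).

300°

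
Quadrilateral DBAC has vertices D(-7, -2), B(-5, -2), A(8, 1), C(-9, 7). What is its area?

Shoelace: sum of cross terms = 147, Area = (1/2)|147| = 147/2

147/2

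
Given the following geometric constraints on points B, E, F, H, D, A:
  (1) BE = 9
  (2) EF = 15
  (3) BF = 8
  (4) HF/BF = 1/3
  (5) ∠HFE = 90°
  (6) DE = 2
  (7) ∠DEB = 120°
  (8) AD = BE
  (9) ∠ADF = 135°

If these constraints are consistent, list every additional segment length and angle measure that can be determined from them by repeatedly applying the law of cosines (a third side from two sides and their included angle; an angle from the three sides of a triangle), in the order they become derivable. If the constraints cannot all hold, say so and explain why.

The constraints are consistent. Derivable facts, in order:
After 1 step:
- BD = √103
- EH ≈ 15.24
- ∠BEF = 26.32°
- ∠BFE = 29.93°
- ∠EBF = 123.75°
After 2 steps:
- ∠BDE = 50.17°
- ∠DBE = 9.83°
- ∠EHF = 79.92°
- ∠FEH = 10.08°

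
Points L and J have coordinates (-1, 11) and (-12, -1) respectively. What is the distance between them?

d = sqrt((-12 - -1)^2 + (-1 - 11)^2)
d = sqrt(-11^2 + -12^2)
d = sqrt(121 + 144)
d = sqrt(265)

sqrt(265)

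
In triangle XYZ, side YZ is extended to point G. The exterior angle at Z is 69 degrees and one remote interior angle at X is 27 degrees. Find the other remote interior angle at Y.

By the exterior angle theorem: exterior angle = sum of remote interior angles.
69 = 27 + angle Y
angle Y = 69 - 27 = 42 degrees

42 degrees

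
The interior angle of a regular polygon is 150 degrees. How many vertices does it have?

The exterior angle is the supplement of the interior angle: 180 - 150 = 30 degrees.
Since the exterior angles of any convex polygon sum to 360 degrees, the number of sides is 360 / 30 = 12.

12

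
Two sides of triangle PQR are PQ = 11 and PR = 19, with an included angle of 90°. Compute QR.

Since angle P = 90°, this is a right triangle and the law of cosines reduces to the Pythagorean theorem.
QR^2 = 11^2 + 19^2 = 482
QR = sqrt(482)

sqrt(482)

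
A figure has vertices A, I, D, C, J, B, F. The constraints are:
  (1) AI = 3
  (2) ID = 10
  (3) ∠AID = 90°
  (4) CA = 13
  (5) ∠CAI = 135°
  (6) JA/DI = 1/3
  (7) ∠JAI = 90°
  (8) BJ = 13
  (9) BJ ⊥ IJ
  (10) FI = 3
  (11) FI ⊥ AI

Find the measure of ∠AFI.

Step 1: By the law of cosines on triangle FIA: FA² = 3² + 3² − 2·3·3·cos(90°) = 18, so FA = 3·√2.
Step 2: By the inverse law of cosines on triangle AFI: cos(∠AFI) = ((3·√2)² + 3² − 3²) / (2·3·√2·3) = 18/25.46 = 0.7071, so ∠AFI = 45°.

Therefore, the measure of angle ∠AFI = 45°.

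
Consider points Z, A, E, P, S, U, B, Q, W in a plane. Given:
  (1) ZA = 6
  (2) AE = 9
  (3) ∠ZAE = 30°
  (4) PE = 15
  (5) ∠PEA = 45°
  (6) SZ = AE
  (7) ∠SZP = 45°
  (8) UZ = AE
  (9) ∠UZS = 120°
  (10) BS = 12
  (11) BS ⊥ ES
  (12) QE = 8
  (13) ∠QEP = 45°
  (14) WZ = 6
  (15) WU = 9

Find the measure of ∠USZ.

From the given relations: SZ = AE = 9; UZ = AE = 9.
Step 1: By the law of cosines on triangle SZU: SU² = 9² + 9² − 2·9·9·cos(120°) = 243, so SU = 9·√3.
Step 2: By the inverse law of cosines on triangle USZ: cos(∠USZ) = ((9·√3)² + 9² − 9²) / (2·9·√3·9) = 243/280.59 = 0.866, so ∠USZ = 30°.

Therefore, the measure of angle ∠USZ = 30°.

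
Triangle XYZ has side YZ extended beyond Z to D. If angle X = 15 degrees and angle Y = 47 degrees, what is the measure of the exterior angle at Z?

The interior angle at Z is 180 - 15 - 47 = 118 degrees.
The exterior angle and interior angle at Z are supplementary:
Exterior angle = 180 - 118 = 62 degrees.

62 degrees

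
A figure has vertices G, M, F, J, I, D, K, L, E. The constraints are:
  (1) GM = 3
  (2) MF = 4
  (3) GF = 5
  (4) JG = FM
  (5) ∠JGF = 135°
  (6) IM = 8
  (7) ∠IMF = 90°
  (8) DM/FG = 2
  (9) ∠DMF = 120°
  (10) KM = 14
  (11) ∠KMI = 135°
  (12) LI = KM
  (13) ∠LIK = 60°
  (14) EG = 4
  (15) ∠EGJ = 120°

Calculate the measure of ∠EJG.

From the given relations: JG = FM = 4.
Step 1: By the law of cosines on triangle JGE: JE² = 4² + 4² − 2·4·4·cos(120°) = 48, so JE = 4·√3.
Step 2: By the inverse law of cosines on triangle EJG: cos(∠EJG) = ((4·√3)² + 4² − 4²) / (2·4·√3·4) = 48/55.43 = 0.866, so ∠EJG = 30°.

Therefore, the measure of angle ∠EJG = 30°.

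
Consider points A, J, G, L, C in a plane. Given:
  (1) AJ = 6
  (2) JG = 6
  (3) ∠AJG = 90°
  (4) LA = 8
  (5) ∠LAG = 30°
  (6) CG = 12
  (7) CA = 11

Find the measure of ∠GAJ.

Step 1: By the law of cosines on triangle AJG: AG² = 6² + 6² − 2·6·6·cos(90°) = 72, so AG = 6·√2.
Step 2: By the inverse law of cosines on triangle GAJ: cos(∠GAJ) = ((6·√2)² + 6² − 6²) / (2·6·√2·6) = 72/101.82 = 0.7071, so ∠GAJ = 45°.

Therefore, the measure of angle ∠GAJ = 45°.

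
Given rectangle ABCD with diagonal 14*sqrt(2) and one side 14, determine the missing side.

Using the Pythagorean theorem: d^2 = a^2 + b^2
b^2 = d^2 - a^2
b^2 = 392 - 196
b^2 = 196
b = sqrt(196) = 14

14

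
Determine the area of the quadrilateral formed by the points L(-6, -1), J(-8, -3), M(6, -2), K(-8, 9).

The Shoelace formula works by pairing each vertex with the next (cycling back to the first).
For each pair, compute x_i*y_(i+1) - x_(i+1)*y_i:
  (-6*-3 - -8*-1) = 10
  (-8*-2 - 6*-3) = 34
  (6*9 - -8*-2) = 38
  (-8*-1 - -6*9) = 62
Taking half the absolute value of the total: Area = (1/2)(144) = 72.

72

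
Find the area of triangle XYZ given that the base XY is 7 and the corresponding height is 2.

Area = (1/2)(7)(2) = 7

7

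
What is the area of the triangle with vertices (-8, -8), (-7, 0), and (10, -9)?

Shoelace: Area = (1/2)|-8(0--9) + -7(-9--8) + 10(-8-0)| = (1/2)(145) = 145/2

145/2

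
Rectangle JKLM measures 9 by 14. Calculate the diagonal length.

d = sqrt(9^2 + 14^2) = sqrt(277)

sqrt(277)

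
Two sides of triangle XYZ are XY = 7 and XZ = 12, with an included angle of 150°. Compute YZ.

Law of cosines: YZ^2 = 7^2 + 12^2 - 2(7)(12)cos(150°) = 84*sqrt(3) + 193, so YZ = sqrt(84*sqrt(3) + 193).

sqrt(84*sqrt(3) + 193)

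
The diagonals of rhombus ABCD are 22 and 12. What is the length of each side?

The diagonals of a rhombus bisect each other at right angles.
Half-diagonals: 22/2 = 11 and 12/2 = 6
side = sqrt(11^2 + 6^2)
side = sqrt(121 + 36)
side = sqrt(157)

sqrt(157)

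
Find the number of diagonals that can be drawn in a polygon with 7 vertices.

The number of diagonals in an n-gon is n(n - 3)/2.
For n = 7: 7(7 - 3)/2 = 7 × 4 / 2 = 14.

14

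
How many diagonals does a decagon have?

Each of the 10 vertices connects to 7 non-adjacent vertices via diagonals.
Total connections = 10 × 7 = 70, but each diagonal is counted twice.
Number of diagonals = 70 / 2 = 35.

35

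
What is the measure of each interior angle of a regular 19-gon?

Each interior angle of a regular n-gon is (n - 2) * 180 / n.
For n = 19: (19 - 2) * 180 / 19 = 3060/19 = 3060/19 degrees.

3060/19 degrees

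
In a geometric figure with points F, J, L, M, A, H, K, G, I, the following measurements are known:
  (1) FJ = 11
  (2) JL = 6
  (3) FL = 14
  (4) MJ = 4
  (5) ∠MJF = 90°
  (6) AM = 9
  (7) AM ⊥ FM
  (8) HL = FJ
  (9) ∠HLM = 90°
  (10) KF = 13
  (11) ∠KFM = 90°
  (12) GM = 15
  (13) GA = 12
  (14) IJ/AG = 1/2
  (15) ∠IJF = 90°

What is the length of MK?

Step 1: By the law of cosines on triangle FJM: FM² = 11² + 4² − 2·11·4·cos(90°) = 137, so FM = √137.
Step 2: By the law of cosines on triangle MFK: MK² = √137² + 13² − 2·√137·13·cos(90°) = 306, so MK = 3·√34.

Therefore, the length of MK = 3·√34.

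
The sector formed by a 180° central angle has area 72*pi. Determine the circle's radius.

r² = 360 × 72*pi / (π × 180) = 144, so r = 12.

12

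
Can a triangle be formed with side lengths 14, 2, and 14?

Sort the sides: 2, 14, 14.
It suffices to check that the sum of the two smallest exceeds the largest:
2 + 14 = 16 > 14. ✓
Yes, a valid triangle can be formed.

Yes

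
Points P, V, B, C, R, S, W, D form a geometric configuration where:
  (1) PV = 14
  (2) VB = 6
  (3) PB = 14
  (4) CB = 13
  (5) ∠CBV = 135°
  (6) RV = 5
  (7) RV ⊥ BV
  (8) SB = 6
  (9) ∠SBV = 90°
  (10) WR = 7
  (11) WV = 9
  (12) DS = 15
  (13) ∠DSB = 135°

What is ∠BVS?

Step 1: By the law of cosines on triangle VBS: VS² = 6² + 6² − 2·6·6·cos(90°) = 72, so VS = 6·√2.
Step 2: By the inverse law of cosines on triangle BVS: cos(∠BVS) = (6² + (6·√2)² − 6²) / (2·6·6·√2) = 72/101.82 = 0.7071, so ∠BVS = 45°.

Therefore, the measure of angle ∠BVS = 45°.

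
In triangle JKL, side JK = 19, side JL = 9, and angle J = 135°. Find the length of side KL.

By the law of cosines: KL^2 = JK^2 + JL^2 - 2*JK*JL*cos(J)
KL^2 = 19^2 + 9^2 - 2*19*9*cos(135°)
KL^2 = 361 + 81 - 342*(-sqrt(2)/2)
KL^2 = 171*sqrt(2) + 442
KL = sqrt(171*sqrt(2) + 442)

sqrt(171*sqrt(2) + 442)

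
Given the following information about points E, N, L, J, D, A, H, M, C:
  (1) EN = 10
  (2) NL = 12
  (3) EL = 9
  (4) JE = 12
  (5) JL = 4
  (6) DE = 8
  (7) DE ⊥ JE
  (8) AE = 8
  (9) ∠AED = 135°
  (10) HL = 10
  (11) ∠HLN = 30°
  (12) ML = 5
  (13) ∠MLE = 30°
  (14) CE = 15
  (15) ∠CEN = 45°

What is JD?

Step 1: By the law of cosines on triangle JED: JD² = 12² + 8² − 2·12·8·cos(90°) = 208, so JD = 4·√13.

Therefore, the length of JD = 4·√13.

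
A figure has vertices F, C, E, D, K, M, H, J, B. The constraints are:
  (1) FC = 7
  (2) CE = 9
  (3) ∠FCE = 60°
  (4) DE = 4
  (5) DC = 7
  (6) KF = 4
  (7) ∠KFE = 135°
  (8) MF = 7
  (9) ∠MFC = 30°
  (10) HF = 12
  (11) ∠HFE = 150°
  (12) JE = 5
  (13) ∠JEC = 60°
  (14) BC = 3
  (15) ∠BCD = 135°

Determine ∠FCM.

Step 1: By the law of cosines on triangle CFM: CM² = 7² + 7² − 2·7·7·cos(30°) = 13.13, so CM ≈ 3.62.
Step 2: By the inverse law of cosines on triangle FCM: cos(∠FCM) = (7² + 3.62² − 7²) / (2·7·3.62) = 13.13/50.73 = 0.2588, so ∠FCM = 75°.

Therefore, the measure of angle ∠FCM = 75°.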